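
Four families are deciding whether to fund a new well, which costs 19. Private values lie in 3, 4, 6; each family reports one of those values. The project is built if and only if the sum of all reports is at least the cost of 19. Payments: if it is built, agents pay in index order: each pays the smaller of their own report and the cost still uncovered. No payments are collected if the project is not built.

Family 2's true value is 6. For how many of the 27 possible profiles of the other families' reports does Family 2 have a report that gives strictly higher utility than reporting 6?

Others report (3, 6, 6): truth gives 0; report 4 gives 2 > 0. Violating.
Others report (4, 6, 6): truth gives 0; report 3 gives 3 > 0. Violating.
Others report (6, 3, 6): truth gives 0; report 4 gives 2 > 0. Violating.
Others report (6, 4, 6): truth gives 0; report 3 gives 3 > 0. Violating.
Others report (3, 3, 3): truth gives 0; no alternative beats it.
Others report (3, 3, 4): truth gives 0; no alternative beats it.
(Checking all 27 profiles: 7 have a profitable deviation, 20 do not.)

7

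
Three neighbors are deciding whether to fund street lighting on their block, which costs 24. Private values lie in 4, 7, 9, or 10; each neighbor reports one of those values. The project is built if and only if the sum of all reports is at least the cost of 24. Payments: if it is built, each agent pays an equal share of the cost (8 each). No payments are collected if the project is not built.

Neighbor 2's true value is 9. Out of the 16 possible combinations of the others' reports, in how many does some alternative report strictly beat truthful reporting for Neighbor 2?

3

Others report (4, 10): truth gives 0; report 10 gives 1 > 0. Violating.
Others report (7, 7): truth gives 0; report 10 gives 1 > 0. Violating.
Others report (10, 4): truth gives 0; report 10 gives 1 > 0. Violating.
Others report (4, 4): truth gives 0; no alternative beats it.
Others report (4, 7): truth gives 0; no alternative beats it.
(Checking all 16 profiles: 3 have a profitable deviation, 13 do not.)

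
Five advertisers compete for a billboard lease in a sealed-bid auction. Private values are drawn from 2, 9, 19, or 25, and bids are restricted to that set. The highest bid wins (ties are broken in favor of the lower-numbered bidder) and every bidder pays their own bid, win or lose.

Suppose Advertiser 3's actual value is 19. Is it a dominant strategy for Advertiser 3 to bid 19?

Consider the case where Advertiser 1 bids 2, Advertiser 2 bids 2, Advertiser 4 bids 2 and Advertiser 5 bids 2.
Truthful bid 19: wins, pays 19, utility 19 - 19 = 0.
Bid 9 instead: wins, pays 9, utility 19 - 9 = 10.
Since 10 > 0, bidding 9 is strictly better here, so truthful bidding is not dominant.

No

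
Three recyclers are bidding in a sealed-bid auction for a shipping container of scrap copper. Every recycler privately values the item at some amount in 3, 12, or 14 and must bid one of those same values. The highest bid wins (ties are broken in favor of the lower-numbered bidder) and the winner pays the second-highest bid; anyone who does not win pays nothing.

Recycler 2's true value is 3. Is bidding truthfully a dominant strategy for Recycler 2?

Check each profile of the others' bids and compare truth against every alternative bid.
Others bid (3, 12): truth gives 0, best alternative gives -9.
Others bid (3, 3): truth gives 0, best alternative gives 0.
Others bid (3, 14): truth gives 0, best alternative gives 0.
Others bid (12, 3): truth gives 0, best alternative gives 0.
Others bid (12, 12): truth gives 0, best alternative gives 0.
Others bid (12, 14): truth gives 0, best alternative gives 0.
(Remaining 3 profiles checked similarly; truth is weakly best in each.)
In every case the truthful bid is at least as good as any alternative, so it is a dominant strategy.

Yes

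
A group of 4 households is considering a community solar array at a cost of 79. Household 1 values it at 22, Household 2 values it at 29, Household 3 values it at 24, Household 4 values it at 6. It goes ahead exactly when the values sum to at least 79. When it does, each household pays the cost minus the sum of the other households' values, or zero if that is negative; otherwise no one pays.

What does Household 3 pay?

22

Total value 81 ≥ cost 79, so the project is built.
The other households' values sum to 57.
Cost minus that sum is 79 - 57 = 22.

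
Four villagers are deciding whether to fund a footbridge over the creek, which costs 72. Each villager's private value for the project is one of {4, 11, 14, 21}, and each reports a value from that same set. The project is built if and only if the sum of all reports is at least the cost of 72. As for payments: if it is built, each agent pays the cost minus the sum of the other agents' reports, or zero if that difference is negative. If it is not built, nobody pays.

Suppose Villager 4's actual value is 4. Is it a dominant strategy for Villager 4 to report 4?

Check each profile of the others' reports and compare truth against every alternative report.
Others report (21, 21, 21): truth gives 0, best alternative gives -5.
Others report (4, 4, 4): truth gives 0, best alternative gives 0.
Others report (4, 4, 11): truth gives 0, best alternative gives 0.
Others report (4, 4, 14): truth gives 0, best alternative gives 0.
Others report (4, 4, 21): truth gives 0, best alternative gives 0.
Others report (4, 11, 4): truth gives 0, best alternative gives 0.
(Remaining 58 profiles checked similarly; truth is weakly best in each.)
In every case the truthful report is at least as good as any alternative, so it is a dominant strategy.

Yes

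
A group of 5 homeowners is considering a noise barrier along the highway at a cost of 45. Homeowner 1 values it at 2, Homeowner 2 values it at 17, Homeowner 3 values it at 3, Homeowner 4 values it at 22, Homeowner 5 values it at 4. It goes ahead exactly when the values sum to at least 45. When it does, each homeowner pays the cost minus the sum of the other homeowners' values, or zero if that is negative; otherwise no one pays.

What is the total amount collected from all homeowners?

34

Total value 48 ≥ cost 45, so it is built.
Homeowner 1: others sum to 46; max(0, 45 - 46) = 0.
Homeowner 2: others sum to 31; max(0, 45 - 31) = 14.
Homeowner 3: others sum to 45; max(0, 45 - 45) = 0.
Homeowner 4: others sum to 26; max(0, 45 - 26) = 19.
Homeowner 5: others sum to 44; max(0, 45 - 44) = 1.
Total collected = 0 + 14 + 0 + 19 + 1 = 34.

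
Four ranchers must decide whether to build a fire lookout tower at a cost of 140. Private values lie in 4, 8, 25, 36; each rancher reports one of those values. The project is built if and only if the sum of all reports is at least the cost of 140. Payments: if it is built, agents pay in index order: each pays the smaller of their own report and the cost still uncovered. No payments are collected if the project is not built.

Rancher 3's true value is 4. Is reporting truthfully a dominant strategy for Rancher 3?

Yes

Check each profile of the others' reports and compare truth against every alternative report.
Others report (4, 4, 4): truth gives 0, best alternative gives 0.
Others report (4, 4, 8): truth gives 0, best alternative gives 0.
Others report (4, 4, 25): truth gives 0, best alternative gives 0.
Others report (4, 4, 36): truth gives 0, best alternative gives 0.
Others report (4, 8, 4): truth gives 0, best alternative gives 0.
Others report (4, 8, 8): truth gives 0, best alternative gives 0.
(Remaining 58 profiles checked similarly; truth is weakly best in each.)
In every case the truthful report is at least as good as any alternative, so it is a dominant strategy.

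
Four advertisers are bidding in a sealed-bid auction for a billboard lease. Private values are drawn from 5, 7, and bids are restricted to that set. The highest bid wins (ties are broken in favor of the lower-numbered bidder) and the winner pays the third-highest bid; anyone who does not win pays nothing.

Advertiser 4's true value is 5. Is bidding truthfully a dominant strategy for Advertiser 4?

Check each profile of the others' bids and compare truth against every alternative bid.
Others bid (5, 5, 5): truth gives 0, best alternative gives 0.
Others bid (5, 5, 7): truth gives 0, best alternative gives 0.
Others bid (5, 7, 5): truth gives 0, best alternative gives 0.
Others bid (5, 7, 7): truth gives 0, best alternative gives 0.
Others bid (7, 5, 5): truth gives 0, best alternative gives 0.
Others bid (7, 5, 7): truth gives 0, best alternative gives 0.
(Remaining 2 profiles checked similarly; truth is weakly best in each.)
In every case the truthful bid is at least as good as any alternative, so it is a dominant strategy.

Yes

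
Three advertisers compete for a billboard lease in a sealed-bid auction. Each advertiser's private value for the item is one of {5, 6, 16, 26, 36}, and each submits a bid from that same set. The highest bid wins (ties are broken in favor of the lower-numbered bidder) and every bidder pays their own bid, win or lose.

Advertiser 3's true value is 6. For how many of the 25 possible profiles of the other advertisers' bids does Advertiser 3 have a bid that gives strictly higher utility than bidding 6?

Others bid (5, 6): truth gives -6; bid 5 gives -5 > -6. Violating.
Others bid (5, 16): truth gives -6; bid 5 gives -5 > -6. Violating.
Others bid (5, 26): truth gives -6; bid 5 gives -5 > -6. Violating.
Others bid (5, 36): truth gives -6; bid 5 gives -5 > -6. Violating.
Others bid (5, 5): truth gives 0; no alternative beats it.
(Checking all 25 profiles: 24 have a profitable deviation, 1 does not.)

24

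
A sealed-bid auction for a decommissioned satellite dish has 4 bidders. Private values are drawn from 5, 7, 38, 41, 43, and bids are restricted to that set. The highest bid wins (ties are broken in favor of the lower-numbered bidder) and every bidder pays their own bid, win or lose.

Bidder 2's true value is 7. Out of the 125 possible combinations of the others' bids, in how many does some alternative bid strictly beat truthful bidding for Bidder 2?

Others bid (5, 5, 38): truth gives -7; bid 5 gives -5 > -7. Violating.
Others bid (5, 5, 41): truth gives -7; bid 5 gives -5 > -7. Violating.
Others bid (5, 5, 43): truth gives -7; bid 5 gives -5 > -7. Violating.
Others bid (5, 7, 38): truth gives -7; bid 5 gives -5 > -7. Violating.
Others bid (5, 5, 5): truth gives 0; no alternative beats it.
Others bid (5, 5, 7): truth gives 0; no alternative beats it.
(Checking all 125 profiles: 121 have a profitable deviation, 4 do not.)

121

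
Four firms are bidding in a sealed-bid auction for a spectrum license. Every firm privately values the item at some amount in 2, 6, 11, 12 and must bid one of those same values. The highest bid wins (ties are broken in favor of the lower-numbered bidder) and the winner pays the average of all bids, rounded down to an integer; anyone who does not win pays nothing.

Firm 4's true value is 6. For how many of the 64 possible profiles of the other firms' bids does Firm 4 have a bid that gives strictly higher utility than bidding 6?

Others bid (2, 2, 6): truth gives 0; bid 11 gives 1 > 0. Violating.
Others bid (2, 6, 2): truth gives 0; bid 11 gives 1 > 0. Violating.
Others bid (6, 2, 2): truth gives 0; bid 11 gives 1 > 0. Violating.
Others bid (2, 2, 2): truth gives 3; no alternative beats it.
Others bid (2, 2, 11): truth gives 0; no alternative beats it.
(Checking all 64 profiles: 3 have a profitable deviation, 61 do not.)

3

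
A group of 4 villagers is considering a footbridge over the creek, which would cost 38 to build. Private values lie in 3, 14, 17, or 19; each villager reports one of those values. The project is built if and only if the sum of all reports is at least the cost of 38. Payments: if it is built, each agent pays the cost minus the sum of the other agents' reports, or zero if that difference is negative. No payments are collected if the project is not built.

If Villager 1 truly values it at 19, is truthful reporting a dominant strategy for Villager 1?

Check each profile of the others' reports and compare truth against every alternative report.
Others report (3, 3, 14): truth gives 1, best alternative gives 0.
Others report (3, 14, 3): truth gives 1, best alternative gives 0.
Others report (14, 3, 3): truth gives 1, best alternative gives 0.
Others report (3, 17, 19): truth gives 19, best alternative gives 19.
Others report (3, 19, 17): truth gives 19, best alternative gives 19.
Others report (3, 19, 19): truth gives 19, best alternative gives 19.
(Remaining 58 profiles checked similarly; truth is weakly best in each.)
In every case the truthful report is at least as good as any alternative, so it is a dominant strategy.

Yes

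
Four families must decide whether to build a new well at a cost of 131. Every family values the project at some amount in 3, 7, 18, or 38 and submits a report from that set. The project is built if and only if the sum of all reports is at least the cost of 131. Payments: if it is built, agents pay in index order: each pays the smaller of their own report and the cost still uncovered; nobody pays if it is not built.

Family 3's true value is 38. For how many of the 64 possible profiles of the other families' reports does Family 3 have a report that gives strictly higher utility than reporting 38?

1

Others report (38, 38, 38): truth gives 0; report 18 gives 20 > 0. Violating.
Others report (3, 3, 3): truth gives 0; no alternative beats it.
Others report (3, 3, 7): truth gives 0; no alternative beats it.
(Checking all 64 profiles: 1 has a profitable deviation, 63 do not.)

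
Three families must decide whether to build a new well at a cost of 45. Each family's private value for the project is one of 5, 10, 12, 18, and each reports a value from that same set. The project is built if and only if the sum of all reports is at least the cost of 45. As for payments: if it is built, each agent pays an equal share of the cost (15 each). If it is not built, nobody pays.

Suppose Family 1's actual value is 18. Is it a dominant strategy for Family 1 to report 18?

Check each profile of the others' reports and compare truth against every alternative report.
Others report (10, 18): truth gives 3, best alternative gives 0.
Others report (12, 18): truth gives 3, best alternative gives 0.
Others report (18, 10): truth gives 3, best alternative gives 0.
Others report (18, 12): truth gives 3, best alternative gives 0.
Others report (18, 18): truth gives 3, best alternative gives 3.
Others report (5, 5): truth gives 0, best alternative gives 0.
(Remaining 10 profiles checked similarly; truth is weakly best in each.)
In every case the truthful report is at least as good as any alternative, so it is a dominant strategy.

Yes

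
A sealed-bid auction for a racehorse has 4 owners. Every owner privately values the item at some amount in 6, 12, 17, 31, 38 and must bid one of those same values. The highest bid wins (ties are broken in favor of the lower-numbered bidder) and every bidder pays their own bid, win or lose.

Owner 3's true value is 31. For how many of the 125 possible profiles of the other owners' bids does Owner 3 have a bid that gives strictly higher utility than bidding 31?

101

Others bid (6, 6, 6): truth gives 0; bid 12 gives 19 > 0. Violating.
Others bid (6, 6, 12): truth gives 0; bid 12 gives 19 > 0. Violating.
Others bid (6, 6, 17): truth gives 0; bid 17 gives 14 > 0. Violating.
Others bid (6, 6, 38): truth gives -31; bid 6 gives -6 > -31. Violating.
Others bid (6, 6, 31): truth gives 0; no alternative beats it.
Others bid (6, 12, 31): truth gives 0; no alternative beats it.
(Checking all 125 profiles: 101 have a profitable deviation, 24 do not.)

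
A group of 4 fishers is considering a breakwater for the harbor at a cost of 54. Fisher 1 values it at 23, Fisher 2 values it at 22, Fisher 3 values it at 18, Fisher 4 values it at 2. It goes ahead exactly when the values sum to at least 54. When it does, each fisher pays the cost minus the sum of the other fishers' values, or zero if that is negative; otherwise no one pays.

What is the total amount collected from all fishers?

Total value 65 ≥ cost 54, so it is built.
Fisher 1: others sum to 42; max(0, 54 - 42) = 12.
Fisher 2: others sum to 43; max(0, 54 - 43) = 11.
Fisher 3: others sum to 47; max(0, 54 - 47) = 7.
Fisher 4: others sum to 63; max(0, 54 - 63) = 0.
Total collected = 12 + 11 + 7 + 0 = 30.

30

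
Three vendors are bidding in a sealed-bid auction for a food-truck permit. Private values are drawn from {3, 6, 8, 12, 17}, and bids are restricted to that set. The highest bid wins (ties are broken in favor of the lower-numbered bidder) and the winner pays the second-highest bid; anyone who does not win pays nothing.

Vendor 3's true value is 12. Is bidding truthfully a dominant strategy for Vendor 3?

Check each profile of the others' bids and compare truth against every alternative bid.
Others bid (3, 3): truth gives 9, best alternative gives 9.
Others bid (3, 6): truth gives 6, best alternative gives 6.
Others bid (6, 3): truth gives 6, best alternative gives 6.
Others bid (6, 6): truth gives 6, best alternative gives 6.
Others bid (3, 8): truth gives 4, best alternative gives 4.
Others bid (6, 8): truth gives 4, best alternative gives 4.
(Remaining 19 profiles checked similarly; truth is weakly best in each.)
In every case the truthful bid is at least as good as any alternative, so it is a dominant strategy.

Yes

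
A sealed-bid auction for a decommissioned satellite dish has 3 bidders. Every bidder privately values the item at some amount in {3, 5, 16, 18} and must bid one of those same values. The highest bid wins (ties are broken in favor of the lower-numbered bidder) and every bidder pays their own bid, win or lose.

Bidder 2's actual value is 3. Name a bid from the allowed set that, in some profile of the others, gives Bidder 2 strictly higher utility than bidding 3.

Suppose Bidder 1 bids 3 and Bidder 3 bids 3.
Bid 3: loses but pays 3, utility -3.
Bid 5: wins, pays 5, utility 3 - 5 = -2.
So bidding 5 beats truth here (-2 > -3).

5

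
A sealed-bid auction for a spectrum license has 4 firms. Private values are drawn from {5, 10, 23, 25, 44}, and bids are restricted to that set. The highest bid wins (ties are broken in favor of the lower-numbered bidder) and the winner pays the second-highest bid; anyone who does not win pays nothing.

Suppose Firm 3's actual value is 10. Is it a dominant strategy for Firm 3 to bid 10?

Yes

Check each profile of the others' bids and compare truth against every alternative bid.
Others bid (5, 5, 5): truth gives 5, best alternative gives 5.
Others bid (5, 5, 10): truth gives 0, best alternative gives 0.
Others bid (5, 5, 23): truth gives 0, best alternative gives 0.
Others bid (5, 5, 25): truth gives 0, best alternative gives 0.
Others bid (5, 5, 44): truth gives 0, best alternative gives 0.
Others bid (5, 10, 5): truth gives 0, best alternative gives 0.
(Remaining 119 profiles checked similarly; truth is weakly best in each.)
In every case the truthful bid is at least as good as any alternative, so it is a dominant strategy.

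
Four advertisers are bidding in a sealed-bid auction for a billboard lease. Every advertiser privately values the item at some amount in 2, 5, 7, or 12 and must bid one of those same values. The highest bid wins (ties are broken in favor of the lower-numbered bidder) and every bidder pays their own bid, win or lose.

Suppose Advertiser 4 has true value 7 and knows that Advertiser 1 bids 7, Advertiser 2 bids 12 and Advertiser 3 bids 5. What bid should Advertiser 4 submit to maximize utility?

2

Bid 2: loses but pays 2, utility -2.
Bid 5: loses but pays 5, utility -5.
Bid 7: loses but pays 7, utility -7.
Bid 12: loses but pays 12, utility -12.
The best choice is 2 with utility -2.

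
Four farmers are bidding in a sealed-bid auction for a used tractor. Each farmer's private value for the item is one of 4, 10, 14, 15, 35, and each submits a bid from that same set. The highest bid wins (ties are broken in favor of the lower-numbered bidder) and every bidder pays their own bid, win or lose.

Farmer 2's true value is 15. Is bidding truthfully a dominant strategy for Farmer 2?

No

Consider the case where Farmer 1 bids 4, Farmer 3 bids 4 and Farmer 4 bids 4.
Truthful bid 15: wins, pays 15, utility 15 - 15 = 0.
Bid 10 instead: wins, pays 10, utility 15 - 10 = 5.
Since 5 > 0, bidding 10 is strictly better here, so truthful bidding is not dominant.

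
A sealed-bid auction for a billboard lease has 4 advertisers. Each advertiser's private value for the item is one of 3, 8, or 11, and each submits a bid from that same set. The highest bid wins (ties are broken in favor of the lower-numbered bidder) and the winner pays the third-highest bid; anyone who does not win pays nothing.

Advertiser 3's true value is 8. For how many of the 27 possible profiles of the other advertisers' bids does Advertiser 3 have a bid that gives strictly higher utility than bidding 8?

Others bid (3, 3, 11): truth gives 0; bid 11 gives 5 > 0. Violating.
Others bid (3, 8, 3): truth gives 0; bid 11 gives 5 > 0. Violating.
Others bid (8, 3, 3): truth gives 0; bid 11 gives 5 > 0. Violating.
Others bid (3, 3, 3): truth gives 5; no alternative beats it.
Others bid (3, 3, 8): truth gives 5; no alternative beats it.
(Checking all 27 profiles: 3 have a profitable deviation, 24 do not.)

3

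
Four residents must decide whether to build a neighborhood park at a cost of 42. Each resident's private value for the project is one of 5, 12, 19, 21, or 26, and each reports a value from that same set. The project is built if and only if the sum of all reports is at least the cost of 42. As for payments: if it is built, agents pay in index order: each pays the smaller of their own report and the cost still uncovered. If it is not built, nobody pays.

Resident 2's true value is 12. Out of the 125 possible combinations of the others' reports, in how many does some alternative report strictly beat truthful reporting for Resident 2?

Others report (5, 12, 21): truth gives 0; report 5 gives 7 > 0. Violating.
Others report (5, 12, 26): truth gives 0; report 5 gives 7 > 0. Violating.
Others report (5, 19, 19): truth gives 0; report 5 gives 7 > 0. Violating.
Others report (5, 19, 21): truth gives 0; report 5 gives 7 > 0. Violating.
Others report (5, 5, 5): truth gives 0; no alternative beats it.
Others report (5, 5, 12): truth gives 0; no alternative beats it.
(Checking all 125 profiles: 102 have a profitable deviation, 23 do not.)

102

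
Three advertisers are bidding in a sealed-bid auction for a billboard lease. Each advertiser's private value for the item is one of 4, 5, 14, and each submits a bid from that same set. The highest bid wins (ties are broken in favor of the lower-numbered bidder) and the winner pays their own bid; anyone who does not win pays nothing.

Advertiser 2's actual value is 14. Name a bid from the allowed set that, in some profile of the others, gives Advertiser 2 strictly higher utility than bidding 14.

Suppose Advertiser 1 bids 4 and Advertiser 3 bids 4.
Bid 14: wins, pays 14, utility 14 - 14 = 0.
Bid 5: wins, pays 5, utility 14 - 5 = 9.
So bidding 5 beats truth here (9 > 0).

5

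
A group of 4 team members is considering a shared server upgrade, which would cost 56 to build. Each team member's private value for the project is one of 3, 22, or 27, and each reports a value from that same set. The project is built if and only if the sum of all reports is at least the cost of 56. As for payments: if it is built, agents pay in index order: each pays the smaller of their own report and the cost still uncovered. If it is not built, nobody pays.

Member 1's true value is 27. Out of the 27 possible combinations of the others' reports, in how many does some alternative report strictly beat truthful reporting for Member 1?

Others report (3, 22, 22): truth gives 0; report 22 gives 5 > 0. Violating.
Others report (3, 22, 27): truth gives 0; report 22 gives 5 > 0. Violating.
Others report (3, 27, 22): truth gives 0; report 22 gives 5 > 0. Violating.
Others report (3, 27, 27): truth gives 0; report 3 gives 24 > 0. Violating.
Others report (3, 3, 3): truth gives 0; no alternative beats it.
Others report (3, 3, 22): truth gives 0; no alternative beats it.
(Checking all 27 profiles: 20 have a profitable deviation, 7 do not.)

20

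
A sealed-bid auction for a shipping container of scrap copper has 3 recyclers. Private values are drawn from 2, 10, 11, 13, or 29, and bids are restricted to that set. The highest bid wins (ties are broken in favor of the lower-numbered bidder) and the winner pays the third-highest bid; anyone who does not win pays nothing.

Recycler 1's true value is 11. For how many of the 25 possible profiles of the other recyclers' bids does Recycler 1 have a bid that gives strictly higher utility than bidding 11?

Others bid (2, 13): truth gives 0; bid 13 gives 9 > 0. Violating.
Others bid (2, 29): truth gives 0; bid 29 gives 9 > 0. Violating.
Others bid (10, 13): truth gives 0; bid 13 gives 1 > 0. Violating.
Others bid (10, 29): truth gives 0; bid 29 gives 1 > 0. Violating.
Others bid (2, 2): truth gives 9; no alternative beats it.
Others bid (2, 10): truth gives 9; no alternative beats it.
(Checking all 25 profiles: 8 have a profitable deviation, 17 do not.)

8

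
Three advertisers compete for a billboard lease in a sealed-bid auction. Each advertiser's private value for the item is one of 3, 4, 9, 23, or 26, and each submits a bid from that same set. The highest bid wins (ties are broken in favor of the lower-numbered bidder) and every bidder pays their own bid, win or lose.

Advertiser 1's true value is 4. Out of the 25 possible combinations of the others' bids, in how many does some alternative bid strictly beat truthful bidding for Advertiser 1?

Others bid (3, 3): truth gives 0; bid 3 gives 1 > 0. Violating.
Others bid (3, 9): truth gives -4; bid 3 gives -3 > -4. Violating.
Others bid (3, 23): truth gives -4; bid 3 gives -3 > -4. Violating.
Others bid (3, 26): truth gives -4; bid 3 gives -3 > -4. Violating.
Others bid (3, 4): truth gives 0; no alternative beats it.
Others bid (4, 3): truth gives 0; no alternative beats it.
(Checking all 25 profiles: 22 have a profitable deviation, 3 do not.)

22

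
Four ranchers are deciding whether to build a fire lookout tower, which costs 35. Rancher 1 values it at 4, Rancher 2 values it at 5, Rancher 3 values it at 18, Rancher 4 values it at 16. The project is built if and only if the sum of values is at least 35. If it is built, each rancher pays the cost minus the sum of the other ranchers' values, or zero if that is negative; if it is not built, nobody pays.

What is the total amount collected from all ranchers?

18

Total value 43 ≥ cost 35, so it is built.
Rancher 1: others sum to 39; max(0, 35 - 39) = 0.
Rancher 2: others sum to 38; max(0, 35 - 38) = 0.
Rancher 3: others sum to 25; max(0, 35 - 25) = 10.
Rancher 4: others sum to 27; max(0, 35 - 27) = 8.
Total collected = 0 + 0 + 10 + 8 = 18.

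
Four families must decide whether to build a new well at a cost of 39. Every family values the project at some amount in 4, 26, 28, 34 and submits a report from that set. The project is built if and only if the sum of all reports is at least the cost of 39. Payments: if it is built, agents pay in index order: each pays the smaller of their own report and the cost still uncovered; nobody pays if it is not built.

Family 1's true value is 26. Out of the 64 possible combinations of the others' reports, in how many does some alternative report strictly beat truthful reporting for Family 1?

60

Others report (4, 4, 28): truth gives 0; report 4 gives 22 > 0. Violating.
Others report (4, 4, 34): truth gives 0; report 4 gives 22 > 0. Violating.
Others report (4, 26, 26): truth gives 0; report 4 gives 22 > 0. Violating.
Others report (4, 26, 28): truth gives 0; report 4 gives 22 > 0. Violating.
Others report (4, 4, 4): truth gives 0; no alternative beats it.
Others report (4, 4, 26): truth gives 0; no alternative beats it.
(Checking all 64 profiles: 60 have a profitable deviation, 4 do not.)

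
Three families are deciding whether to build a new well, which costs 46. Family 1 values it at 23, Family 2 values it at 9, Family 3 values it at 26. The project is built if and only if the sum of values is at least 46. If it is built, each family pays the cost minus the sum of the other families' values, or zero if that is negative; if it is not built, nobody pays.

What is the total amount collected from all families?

Total value 58 ≥ cost 46, so it is built.
Family 1: others sum to 35; max(0, 46 - 35) = 11.
Family 2: others sum to 49; max(0, 46 - 49) = 0.
Family 3: others sum to 32; max(0, 46 - 32) = 14.
Total collected = 11 + 0 + 14 = 25.

25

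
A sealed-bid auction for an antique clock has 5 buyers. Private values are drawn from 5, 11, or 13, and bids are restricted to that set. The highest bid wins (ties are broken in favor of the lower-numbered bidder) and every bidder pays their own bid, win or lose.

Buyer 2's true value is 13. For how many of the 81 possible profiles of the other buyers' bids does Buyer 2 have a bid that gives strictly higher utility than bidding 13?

Others bid (5, 5, 5, 5): truth gives 0; bid 11 gives 2 > 0. Violating.
Others bid (5, 5, 5, 11): truth gives 0; bid 11 gives 2 > 0. Violating.
Others bid (5, 5, 11, 5): truth gives 0; bid 11 gives 2 > 0. Violating.
Others bid (5, 5, 11, 11): truth gives 0; bid 11 gives 2 > 0. Violating.
Others bid (5, 5, 5, 13): truth gives 0; no alternative beats it.
Others bid (5, 5, 11, 13): truth gives 0; no alternative beats it.
(Checking all 81 profiles: 35 have a profitable deviation, 46 do not.)

35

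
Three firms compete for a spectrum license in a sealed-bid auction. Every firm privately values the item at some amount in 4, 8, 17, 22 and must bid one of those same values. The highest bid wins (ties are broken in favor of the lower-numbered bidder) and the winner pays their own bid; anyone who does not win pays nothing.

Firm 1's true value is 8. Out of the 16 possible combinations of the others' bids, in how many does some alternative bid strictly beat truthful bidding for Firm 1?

Others bid (4, 4): truth gives 0; bid 4 gives 4 > 0. Violating.
Others bid (4, 8): truth gives 0; no alternative beats it.
Others bid (4, 17): truth gives 0; no alternative beats it.
(Checking all 16 profiles: 1 has a profitable deviation, 15 do not.)

1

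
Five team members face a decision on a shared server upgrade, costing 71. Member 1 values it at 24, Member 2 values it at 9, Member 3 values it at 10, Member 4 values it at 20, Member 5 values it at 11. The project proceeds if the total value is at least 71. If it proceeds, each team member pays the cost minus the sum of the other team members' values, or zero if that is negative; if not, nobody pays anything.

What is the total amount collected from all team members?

59

Total value 74 ≥ cost 71, so it is built.
Member 1: others sum to 50; max(0, 71 - 50) = 21.
Member 2: others sum to 65; max(0, 71 - 65) = 6.
Member 3: others sum to 64; max(0, 71 - 64) = 7.
Member 4: others sum to 54; max(0, 71 - 54) = 17.
Member 5: others sum to 63; max(0, 71 - 63) = 8.
Total collected = 21 + 6 + 7 + 17 + 8 = 59.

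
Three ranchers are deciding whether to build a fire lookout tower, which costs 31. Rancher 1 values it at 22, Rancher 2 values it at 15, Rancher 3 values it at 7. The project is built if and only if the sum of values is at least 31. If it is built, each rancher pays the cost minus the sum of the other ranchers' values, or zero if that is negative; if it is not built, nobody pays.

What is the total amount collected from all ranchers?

11

Total value 44 ≥ cost 31, so it is built.
Rancher 1: others sum to 22; max(0, 31 - 22) = 9.
Rancher 2: others sum to 29; max(0, 31 - 29) = 2.
Rancher 3: others sum to 37; max(0, 31 - 37) = 0.
Total collected = 9 + 2 + 0 = 11.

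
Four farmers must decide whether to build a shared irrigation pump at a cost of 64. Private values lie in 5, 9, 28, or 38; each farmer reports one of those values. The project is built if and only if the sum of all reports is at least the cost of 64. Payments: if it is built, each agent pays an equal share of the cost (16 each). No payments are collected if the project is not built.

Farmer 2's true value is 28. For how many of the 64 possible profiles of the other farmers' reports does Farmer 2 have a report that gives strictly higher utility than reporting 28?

Others report (9, 9, 9): truth gives 0; report 38 gives 12 > 0. Violating.
Others report (5, 5, 5): truth gives 0; no alternative beats it.
Others report (5, 5, 9): truth gives 0; no alternative beats it.
(Checking all 64 profiles: 1 has a profitable deviation, 63 do not.)

1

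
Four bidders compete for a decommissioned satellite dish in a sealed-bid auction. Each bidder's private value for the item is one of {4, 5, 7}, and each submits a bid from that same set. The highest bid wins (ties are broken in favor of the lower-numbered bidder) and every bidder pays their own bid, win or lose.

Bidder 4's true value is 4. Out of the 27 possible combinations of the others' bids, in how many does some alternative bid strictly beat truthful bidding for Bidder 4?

8

Others bid (4, 4, 4): truth gives -4; bid 5 gives -1 > -4. Violating.
Others bid (4, 4, 5): truth gives -4; bid 7 gives -3 > -4. Violating.
Others bid (4, 5, 4): truth gives -4; bid 7 gives -3 > -4. Violating.
Others bid (4, 5, 5): truth gives -4; bid 7 gives -3 > -4. Violating.
Others bid (4, 4, 7): truth gives -4; no alternative beats it.
Others bid (4, 5, 7): truth gives -4; no alternative beats it.
(Checking all 27 profiles: 8 have a profitable deviation, 19 do not.)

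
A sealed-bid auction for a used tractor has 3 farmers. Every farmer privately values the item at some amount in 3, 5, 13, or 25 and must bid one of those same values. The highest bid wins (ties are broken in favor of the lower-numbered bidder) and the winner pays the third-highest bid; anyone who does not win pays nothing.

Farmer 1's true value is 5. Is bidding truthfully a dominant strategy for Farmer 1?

No

Consider the case where Farmer 2 bids 3 and Farmer 3 bids 13.
Truthful bid 5: loses, pays 0, utility 0.
Bid 13 instead: wins, pays 3, utility 5 - 3 = 2.
Since 2 > 0, bidding 13 is strictly better here, so truthful bidding is not dominant.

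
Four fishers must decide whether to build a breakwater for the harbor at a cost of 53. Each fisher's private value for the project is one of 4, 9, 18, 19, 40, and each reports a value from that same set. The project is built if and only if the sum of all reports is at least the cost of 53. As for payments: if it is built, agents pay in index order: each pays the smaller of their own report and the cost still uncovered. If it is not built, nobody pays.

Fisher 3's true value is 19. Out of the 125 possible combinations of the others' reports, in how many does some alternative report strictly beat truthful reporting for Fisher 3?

Others report (4, 4, 40): truth gives 0; report 9 gives 10 > 0. Violating.
Others report (4, 9, 40): truth gives 0; report 4 gives 15 > 0. Violating.
Others report (4, 18, 18): truth gives 0; report 18 gives 1 > 0. Violating.
Others report (4, 18, 19): truth gives 0; report 18 gives 1 > 0. Violating.
Others report (4, 4, 4): truth gives 0; no alternative beats it.
Others report (4, 4, 9): truth gives 0; no alternative beats it.
(Checking all 125 profiles: 58 have a profitable deviation, 67 do not.)

58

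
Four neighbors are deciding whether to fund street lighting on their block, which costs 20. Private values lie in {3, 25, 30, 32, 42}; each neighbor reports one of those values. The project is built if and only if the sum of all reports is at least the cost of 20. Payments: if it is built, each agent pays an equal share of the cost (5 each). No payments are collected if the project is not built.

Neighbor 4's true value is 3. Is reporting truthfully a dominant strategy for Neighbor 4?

Check each profile of the others' reports and compare truth against every alternative report.
Others report (3, 3, 3): truth gives 0, best alternative gives -2.
Others report (3, 3, 25): truth gives -2, best alternative gives -2.
Others report (3, 3, 30): truth gives -2, best alternative gives -2.
Others report (3, 3, 32): truth gives -2, best alternative gives -2.
Others report (3, 3, 42): truth gives -2, best alternative gives -2.
Others report (3, 25, 3): truth gives -2, best alternative gives -2.
(Remaining 119 profiles checked similarly; truth is weakly best in each.)
In every case the truthful report is at least as good as any alternative, so it is a dominant strategy.

Yes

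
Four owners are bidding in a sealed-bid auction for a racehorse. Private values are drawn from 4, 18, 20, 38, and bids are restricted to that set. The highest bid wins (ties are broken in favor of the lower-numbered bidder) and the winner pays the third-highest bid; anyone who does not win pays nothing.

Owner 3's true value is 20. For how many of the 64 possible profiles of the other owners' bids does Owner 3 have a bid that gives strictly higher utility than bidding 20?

12

Others bid (4, 4, 38): truth gives 0; bid 38 gives 16 > 0. Violating.
Others bid (4, 18, 38): truth gives 0; bid 38 gives 2 > 0. Violating.
Others bid (4, 20, 4): truth gives 0; bid 38 gives 16 > 0. Violating.
Others bid (4, 20, 18): truth gives 0; bid 38 gives 2 > 0. Violating.
Others bid (4, 4, 4): truth gives 16; no alternative beats it.
Others bid (4, 4, 18): truth gives 16; no alternative beats it.
(Checking all 64 profiles: 12 have a profitable deviation, 52 do not.)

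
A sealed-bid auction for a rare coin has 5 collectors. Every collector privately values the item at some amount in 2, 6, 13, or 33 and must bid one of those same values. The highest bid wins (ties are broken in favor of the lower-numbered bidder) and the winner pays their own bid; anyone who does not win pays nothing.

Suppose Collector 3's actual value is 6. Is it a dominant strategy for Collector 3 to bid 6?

Yes

Check each profile of the others' bids and compare truth against every alternative bid.
Others bid (2, 2, 2, 2): truth gives 0, best alternative gives 0.
Others bid (2, 2, 2, 6): truth gives 0, best alternative gives 0.
Others bid (2, 2, 2, 13): truth gives 0, best alternative gives 0.
Others bid (2, 2, 2, 33): truth gives 0, best alternative gives 0.
Others bid (2, 2, 6, 2): truth gives 0, best alternative gives 0.
Others bid (2, 2, 6, 6): truth gives 0, best alternative gives 0.
(Remaining 250 profiles checked similarly; truth is weakly best in each.)
In every case the truthful bid is at least as good as any alternative, so it is a dominant strategy.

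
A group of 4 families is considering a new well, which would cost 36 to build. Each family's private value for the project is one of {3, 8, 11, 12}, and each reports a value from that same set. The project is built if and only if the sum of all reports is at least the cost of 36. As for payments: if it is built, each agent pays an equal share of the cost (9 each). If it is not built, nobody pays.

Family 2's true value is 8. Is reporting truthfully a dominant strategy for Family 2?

Consider the case where Family 1 reports 8, Family 3 reports 8 and Family 4 reports 12.
Truthful report 8: project built, pays 9, utility 8 - 9 = -1.
Report 3 instead: project not built, utility 0.
Since 0 > -1, reporting 3 is strictly better here, so truthful reporting is not dominant.

No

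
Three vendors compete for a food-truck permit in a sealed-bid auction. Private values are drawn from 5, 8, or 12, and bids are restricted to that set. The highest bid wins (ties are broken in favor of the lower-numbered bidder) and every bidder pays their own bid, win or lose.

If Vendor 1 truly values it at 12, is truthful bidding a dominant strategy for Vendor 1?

Consider the case where Vendor 2 bids 5 and Vendor 3 bids 5.
Truthful bid 12: wins, pays 12, utility 12 - 12 = 0.
Bid 5 instead: wins, pays 5, utility 12 - 5 = 7.
Since 7 > 0, bidding 5 is strictly better here, so truthful bidding is not dominant.

No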